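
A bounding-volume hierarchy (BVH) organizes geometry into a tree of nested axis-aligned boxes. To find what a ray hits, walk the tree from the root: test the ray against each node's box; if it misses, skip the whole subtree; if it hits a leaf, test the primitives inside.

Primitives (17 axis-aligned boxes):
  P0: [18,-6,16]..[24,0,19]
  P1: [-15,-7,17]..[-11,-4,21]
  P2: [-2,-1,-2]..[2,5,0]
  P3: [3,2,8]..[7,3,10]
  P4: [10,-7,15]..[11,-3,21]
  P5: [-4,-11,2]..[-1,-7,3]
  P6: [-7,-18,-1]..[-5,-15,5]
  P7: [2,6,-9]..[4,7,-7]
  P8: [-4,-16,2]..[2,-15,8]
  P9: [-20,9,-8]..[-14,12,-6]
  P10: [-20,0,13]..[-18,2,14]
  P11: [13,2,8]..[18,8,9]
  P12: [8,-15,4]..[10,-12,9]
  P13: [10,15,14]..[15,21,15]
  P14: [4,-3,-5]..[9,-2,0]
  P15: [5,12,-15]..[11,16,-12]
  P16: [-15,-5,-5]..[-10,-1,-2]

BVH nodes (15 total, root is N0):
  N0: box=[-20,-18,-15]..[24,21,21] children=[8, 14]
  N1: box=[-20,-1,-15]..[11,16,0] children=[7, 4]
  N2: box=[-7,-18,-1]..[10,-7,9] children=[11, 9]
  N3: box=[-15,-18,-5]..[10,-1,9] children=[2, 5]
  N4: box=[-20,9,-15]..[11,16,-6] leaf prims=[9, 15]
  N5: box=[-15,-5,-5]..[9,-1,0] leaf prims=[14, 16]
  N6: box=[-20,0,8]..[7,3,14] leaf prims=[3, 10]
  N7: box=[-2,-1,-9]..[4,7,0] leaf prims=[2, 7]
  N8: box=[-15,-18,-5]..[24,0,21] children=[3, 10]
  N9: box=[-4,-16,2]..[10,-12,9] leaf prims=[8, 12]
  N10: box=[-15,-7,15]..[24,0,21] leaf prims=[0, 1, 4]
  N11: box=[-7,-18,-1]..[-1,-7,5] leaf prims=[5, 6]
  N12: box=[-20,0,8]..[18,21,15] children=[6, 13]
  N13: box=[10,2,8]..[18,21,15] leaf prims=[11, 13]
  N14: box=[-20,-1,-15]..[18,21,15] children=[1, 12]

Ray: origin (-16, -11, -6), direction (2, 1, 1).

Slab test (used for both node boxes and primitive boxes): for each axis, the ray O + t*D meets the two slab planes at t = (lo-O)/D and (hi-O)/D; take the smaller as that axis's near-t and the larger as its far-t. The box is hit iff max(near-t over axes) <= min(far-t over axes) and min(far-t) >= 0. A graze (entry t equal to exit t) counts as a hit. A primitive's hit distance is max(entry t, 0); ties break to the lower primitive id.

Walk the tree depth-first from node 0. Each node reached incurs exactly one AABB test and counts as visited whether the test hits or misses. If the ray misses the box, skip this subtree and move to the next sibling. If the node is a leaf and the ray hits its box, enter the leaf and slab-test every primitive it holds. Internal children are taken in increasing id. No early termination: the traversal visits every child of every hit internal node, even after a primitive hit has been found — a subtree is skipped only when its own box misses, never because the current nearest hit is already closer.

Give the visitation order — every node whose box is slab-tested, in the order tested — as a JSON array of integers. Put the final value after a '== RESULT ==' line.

Trace the traversal:
N0 x:[-2,20] y:[-7,32] z:[-9,27] -> hit [-2,20], descend [8, 14]
  N8 x:[1/2,20] y:[-7,11] z:[1,27] -> hit [1,11], descend [3, 10]
    N3 x:[1/2,13] y:[-7,10] z:[1,15] -> hit [1,10], descend [2, 5]
      N2 x:[9/2,13] y:[-7,4] z:[5,15] -> miss, prune
      N5 x:[1/2,25/2] y:[6,10] z:[1,6] -> hit [6,6] leaf, test {P14(miss), P16(miss)}
    N10 x:[1/2,20] y:[4,11] z:[21,27] -> miss, prune
  N14 x:[-2,17] y:[10,32] z:[-9,21] -> hit [10,17], descend [1, 12]
    N1 x:[-2,27/2] y:[10,27] z:[-9,6] -> miss, prune
    N12 x:[-2,17] y:[11,32] z:[14,21] -> hit [14,17], descend [6, 13]
      N6 x:[-2,23/2] y:[11,14] z:[14,20] -> miss, prune
      N13 x:[13,17] y:[13,32] z:[14,21] -> hit [14,17] leaf, test {P11@t=29/2, P13(miss)}

11 AABB tests over nodes [0, 8, 3, 2, 5, 10, 14, 1, 12, 6, 13]; 2 leaves entered; closest P11.

== RESULT ==
[0, 8, 3, 2, 5, 10, 14, 1, 12, 6, 13]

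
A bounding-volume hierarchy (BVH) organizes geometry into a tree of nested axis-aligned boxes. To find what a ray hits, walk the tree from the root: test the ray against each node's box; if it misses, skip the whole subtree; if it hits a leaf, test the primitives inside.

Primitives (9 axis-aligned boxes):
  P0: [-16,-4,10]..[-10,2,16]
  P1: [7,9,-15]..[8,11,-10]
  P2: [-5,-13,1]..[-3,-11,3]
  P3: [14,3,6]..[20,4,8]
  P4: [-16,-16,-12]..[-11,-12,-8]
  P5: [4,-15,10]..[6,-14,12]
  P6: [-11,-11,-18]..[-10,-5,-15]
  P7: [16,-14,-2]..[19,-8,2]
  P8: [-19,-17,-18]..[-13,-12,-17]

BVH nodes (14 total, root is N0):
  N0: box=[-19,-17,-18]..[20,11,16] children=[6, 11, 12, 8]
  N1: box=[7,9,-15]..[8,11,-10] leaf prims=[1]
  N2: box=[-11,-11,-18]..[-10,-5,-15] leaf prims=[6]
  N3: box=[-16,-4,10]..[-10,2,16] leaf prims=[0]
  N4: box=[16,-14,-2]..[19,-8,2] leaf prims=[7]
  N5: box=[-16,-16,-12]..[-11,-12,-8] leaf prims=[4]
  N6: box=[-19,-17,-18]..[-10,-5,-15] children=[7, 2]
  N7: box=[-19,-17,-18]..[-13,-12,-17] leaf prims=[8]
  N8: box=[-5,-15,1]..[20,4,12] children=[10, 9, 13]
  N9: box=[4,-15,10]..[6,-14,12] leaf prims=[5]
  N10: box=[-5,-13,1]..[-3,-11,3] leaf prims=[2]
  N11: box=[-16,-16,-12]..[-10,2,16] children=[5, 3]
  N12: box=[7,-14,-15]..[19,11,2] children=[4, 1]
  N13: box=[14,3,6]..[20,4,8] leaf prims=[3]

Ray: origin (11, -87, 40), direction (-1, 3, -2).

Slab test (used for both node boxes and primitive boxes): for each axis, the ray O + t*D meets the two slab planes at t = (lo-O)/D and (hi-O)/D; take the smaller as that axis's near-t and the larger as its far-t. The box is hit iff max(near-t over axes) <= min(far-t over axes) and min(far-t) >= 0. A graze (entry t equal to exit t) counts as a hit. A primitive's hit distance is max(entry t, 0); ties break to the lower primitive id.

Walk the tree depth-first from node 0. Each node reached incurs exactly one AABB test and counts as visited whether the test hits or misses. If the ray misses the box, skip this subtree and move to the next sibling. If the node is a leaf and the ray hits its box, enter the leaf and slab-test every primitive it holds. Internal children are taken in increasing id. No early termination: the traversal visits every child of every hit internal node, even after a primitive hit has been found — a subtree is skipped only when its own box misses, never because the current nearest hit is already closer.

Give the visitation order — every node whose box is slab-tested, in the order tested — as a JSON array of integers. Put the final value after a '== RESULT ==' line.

Walk:
N0 x:[-9,30] y:[70/3,98/3] z:[12,29] -> hit [70/3,29], descend [6, 8, 11, 12]
  N6 x:[21,30] y:[70/3,82/3] z:[55/2,29] -> miss, prune
  N8 x:[-9,16] y:[24,91/3] z:[14,39/2] -> miss, prune
  N11 x:[21,27] y:[71/3,89/3] z:[12,26] -> hit [71/3,26], descend [3, 5]
    N3 x:[21,27] y:[83/3,89/3] z:[12,15] -> miss, prune
    N5 x:[22,27] y:[71/3,25] z:[24,26] -> hit [24,25] leaf, test {P4@t=24}
  N12 x:[-8,4] y:[73/3,98/3] z:[19,55/2] -> miss, prune

order=[0, 6, 8, 11, 3, 5, 12]  |boxes|=7  |leaves|=1  hit=P4

== RESULT ==
[0, 6, 8, 11, 3, 5, 12]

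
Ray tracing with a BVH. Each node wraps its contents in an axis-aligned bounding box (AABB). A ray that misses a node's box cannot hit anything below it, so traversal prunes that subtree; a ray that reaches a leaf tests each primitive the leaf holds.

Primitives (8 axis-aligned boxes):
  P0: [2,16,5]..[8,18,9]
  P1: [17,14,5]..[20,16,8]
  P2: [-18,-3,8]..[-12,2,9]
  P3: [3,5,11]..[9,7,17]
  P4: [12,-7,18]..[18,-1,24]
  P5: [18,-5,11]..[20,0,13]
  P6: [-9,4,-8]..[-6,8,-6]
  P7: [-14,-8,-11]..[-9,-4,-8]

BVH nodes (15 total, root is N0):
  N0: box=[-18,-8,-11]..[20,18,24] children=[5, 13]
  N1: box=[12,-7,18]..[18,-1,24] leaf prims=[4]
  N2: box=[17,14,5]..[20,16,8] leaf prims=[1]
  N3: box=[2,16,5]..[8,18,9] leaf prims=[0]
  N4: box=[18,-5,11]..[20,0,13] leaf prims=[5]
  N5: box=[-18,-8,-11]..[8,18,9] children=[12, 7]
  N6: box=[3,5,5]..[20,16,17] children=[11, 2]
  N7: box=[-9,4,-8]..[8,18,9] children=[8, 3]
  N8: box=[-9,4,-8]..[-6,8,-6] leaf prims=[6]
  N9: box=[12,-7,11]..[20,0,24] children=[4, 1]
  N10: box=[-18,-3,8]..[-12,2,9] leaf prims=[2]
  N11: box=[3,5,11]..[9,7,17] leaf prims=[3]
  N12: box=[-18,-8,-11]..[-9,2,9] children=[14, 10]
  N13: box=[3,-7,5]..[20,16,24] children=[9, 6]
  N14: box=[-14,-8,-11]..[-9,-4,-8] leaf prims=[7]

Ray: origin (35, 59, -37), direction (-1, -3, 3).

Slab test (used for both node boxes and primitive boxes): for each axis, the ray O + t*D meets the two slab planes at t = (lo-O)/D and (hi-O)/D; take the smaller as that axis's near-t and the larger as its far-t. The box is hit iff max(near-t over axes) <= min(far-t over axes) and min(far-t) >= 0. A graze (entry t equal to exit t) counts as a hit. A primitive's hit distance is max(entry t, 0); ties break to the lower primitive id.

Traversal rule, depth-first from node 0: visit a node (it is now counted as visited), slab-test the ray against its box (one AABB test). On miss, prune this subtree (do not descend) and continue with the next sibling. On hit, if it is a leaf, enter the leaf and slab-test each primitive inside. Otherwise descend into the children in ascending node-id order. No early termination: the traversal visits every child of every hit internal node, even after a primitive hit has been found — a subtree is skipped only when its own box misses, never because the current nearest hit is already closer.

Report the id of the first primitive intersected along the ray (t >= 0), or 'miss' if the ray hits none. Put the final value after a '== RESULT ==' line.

Traverse from the root:
N0 x:[15,53] y:[41/3,67/3] z:[26/3,61/3] -> hit [15,61/3], descend [5, 13]
  N5 x:[27,53] y:[41/3,67/3] z:[26/3,46/3] -> miss, prune
  N13 x:[15,32] y:[43/3,22] z:[14,61/3] -> hit [15,61/3], descend [6, 9]
    N6 x:[15,32] y:[43/3,18] z:[14,18] -> hit [15,18], descend [2, 11]
      N2 x:[15,18] y:[43/3,15] z:[14,15] -> hit [15,15] leaf, test {P1@t=15}
      N11 x:[26,32] y:[52/3,18] z:[16,18] -> miss, prune
    N9 x:[15,23] y:[59/3,22] z:[16,61/3] -> hit [59/3,61/3], descend [1, 4]
      N1 x:[17,23] y:[20,22] z:[55/3,61/3] -> hit [20,61/3] leaf, test {P4@t=20}
      N4 x:[15,17] y:[59/3,64/3] z:[16,50/3] -> miss, prune

Visited [0, 5, 13, 6, 2, 11, 9, 1, 4]. Tests: 9 box, 2 leaf. Nearest: P1.

== RESULT ==
1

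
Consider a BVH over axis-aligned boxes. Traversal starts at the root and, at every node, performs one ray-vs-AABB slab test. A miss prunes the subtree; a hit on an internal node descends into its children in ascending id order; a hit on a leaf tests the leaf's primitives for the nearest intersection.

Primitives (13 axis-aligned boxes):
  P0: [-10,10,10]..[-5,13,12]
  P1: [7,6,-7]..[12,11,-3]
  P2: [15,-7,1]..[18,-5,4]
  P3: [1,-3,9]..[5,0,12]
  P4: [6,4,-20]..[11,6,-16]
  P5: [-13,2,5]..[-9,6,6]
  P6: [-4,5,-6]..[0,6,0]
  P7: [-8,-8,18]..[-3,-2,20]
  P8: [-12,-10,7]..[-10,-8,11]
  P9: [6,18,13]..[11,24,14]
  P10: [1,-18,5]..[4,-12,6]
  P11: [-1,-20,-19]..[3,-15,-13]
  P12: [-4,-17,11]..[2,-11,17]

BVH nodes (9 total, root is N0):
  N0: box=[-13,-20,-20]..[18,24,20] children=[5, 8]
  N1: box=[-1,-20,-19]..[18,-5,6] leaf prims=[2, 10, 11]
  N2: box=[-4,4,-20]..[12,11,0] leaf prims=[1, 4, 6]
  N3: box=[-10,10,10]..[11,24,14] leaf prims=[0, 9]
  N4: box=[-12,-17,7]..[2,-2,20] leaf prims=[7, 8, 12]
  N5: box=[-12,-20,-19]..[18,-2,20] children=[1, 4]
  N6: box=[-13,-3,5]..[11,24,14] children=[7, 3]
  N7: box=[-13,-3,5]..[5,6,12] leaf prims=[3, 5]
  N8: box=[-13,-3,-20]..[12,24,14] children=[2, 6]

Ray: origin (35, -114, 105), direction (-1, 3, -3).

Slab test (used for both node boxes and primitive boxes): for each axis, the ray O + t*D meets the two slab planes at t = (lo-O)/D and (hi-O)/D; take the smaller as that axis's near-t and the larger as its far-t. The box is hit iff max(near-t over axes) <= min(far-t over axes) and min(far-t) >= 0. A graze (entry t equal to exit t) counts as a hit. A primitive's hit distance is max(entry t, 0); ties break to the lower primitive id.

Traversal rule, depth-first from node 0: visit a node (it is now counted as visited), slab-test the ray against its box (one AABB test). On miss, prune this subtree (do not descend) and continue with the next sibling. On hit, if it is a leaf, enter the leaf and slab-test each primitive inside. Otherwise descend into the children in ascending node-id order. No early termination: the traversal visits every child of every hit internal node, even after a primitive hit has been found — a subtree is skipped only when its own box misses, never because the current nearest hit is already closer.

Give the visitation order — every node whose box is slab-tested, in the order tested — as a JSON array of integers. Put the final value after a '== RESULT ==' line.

Trace the traversal:
N0 x:[17,48] y:[94/3,46] z:[85/3,125/3] -> hit [94/3,125/3], descend [5, 8]
  N5 x:[17,47] y:[94/3,112/3] z:[85/3,124/3] -> hit [94/3,112/3], descend [1, 4]
    N1 x:[17,36] y:[94/3,109/3] z:[33,124/3] -> hit [33,36] leaf, test {P2(miss), P10@t=33, P11(miss)}
    N4 x:[33,47] y:[97/3,112/3] z:[85/3,98/3] -> miss, prune
  N8 x:[23,48] y:[37,46] z:[91/3,125/3] -> hit [37,125/3], descend [2, 6]
    N2 x:[23,39] y:[118/3,125/3] z:[35,125/3] -> miss, prune
    N6 x:[24,48] y:[37,46] z:[91/3,100/3] -> miss, prune

Summary -> nodes [0, 5, 1, 4, 8, 2, 6]; box-tests=7; leaf-entries=1; first=P10

== RESULT ==
[0, 5, 1, 4, 8, 2, 6]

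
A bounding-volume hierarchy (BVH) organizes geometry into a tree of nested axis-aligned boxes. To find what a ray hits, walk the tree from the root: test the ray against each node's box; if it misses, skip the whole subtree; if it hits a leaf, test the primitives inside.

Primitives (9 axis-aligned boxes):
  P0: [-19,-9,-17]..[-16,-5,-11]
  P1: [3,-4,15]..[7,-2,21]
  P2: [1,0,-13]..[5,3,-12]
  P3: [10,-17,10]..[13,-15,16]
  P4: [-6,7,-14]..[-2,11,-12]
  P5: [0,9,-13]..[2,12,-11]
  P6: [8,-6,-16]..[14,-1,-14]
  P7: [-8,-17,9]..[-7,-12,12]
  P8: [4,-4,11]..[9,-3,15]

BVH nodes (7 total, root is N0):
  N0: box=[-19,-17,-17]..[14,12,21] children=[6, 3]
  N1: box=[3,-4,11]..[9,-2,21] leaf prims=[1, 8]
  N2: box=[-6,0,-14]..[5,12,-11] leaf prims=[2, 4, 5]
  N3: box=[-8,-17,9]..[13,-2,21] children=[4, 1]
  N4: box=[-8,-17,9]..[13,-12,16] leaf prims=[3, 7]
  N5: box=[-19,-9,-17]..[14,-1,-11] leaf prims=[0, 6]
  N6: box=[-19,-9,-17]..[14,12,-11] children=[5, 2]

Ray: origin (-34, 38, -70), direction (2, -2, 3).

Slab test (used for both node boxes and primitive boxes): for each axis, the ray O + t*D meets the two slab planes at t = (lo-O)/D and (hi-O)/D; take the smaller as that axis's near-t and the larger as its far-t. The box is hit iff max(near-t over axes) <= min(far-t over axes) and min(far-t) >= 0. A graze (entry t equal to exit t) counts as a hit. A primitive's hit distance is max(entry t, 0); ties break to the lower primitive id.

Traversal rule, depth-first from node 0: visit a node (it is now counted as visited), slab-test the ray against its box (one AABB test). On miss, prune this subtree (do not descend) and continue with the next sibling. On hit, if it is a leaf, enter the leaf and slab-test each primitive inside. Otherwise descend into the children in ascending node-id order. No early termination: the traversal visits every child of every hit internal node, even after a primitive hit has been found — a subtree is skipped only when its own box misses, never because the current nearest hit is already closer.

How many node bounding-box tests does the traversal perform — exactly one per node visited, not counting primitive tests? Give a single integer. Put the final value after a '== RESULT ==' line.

Trace the traversal:
N0 x:[15/2,24] y:[13,55/2] z:[53/3,91/3] -> hit [53/3,24], descend [3, 6]
  N3 x:[13,47/2] y:[20,55/2] z:[79/3,91/3] -> miss, prune
  N6 x:[15/2,24] y:[13,47/2] z:[53/3,59/3] -> hit [53/3,59/3], descend [2, 5]
    N2 x:[14,39/2] y:[13,19] z:[56/3,59/3] -> hit [56/3,19] leaf, test {P2@t=19, P4(miss), P5(miss)}
    N5 x:[15/2,24] y:[39/2,47/2] z:[53/3,59/3] -> hit [39/2,59/3] leaf, test {P0(miss), P6(miss)}

Summary -> nodes [0, 3, 6, 2, 5]; box-tests=5; leaf-entries=2; first=P2

== RESULT ==
5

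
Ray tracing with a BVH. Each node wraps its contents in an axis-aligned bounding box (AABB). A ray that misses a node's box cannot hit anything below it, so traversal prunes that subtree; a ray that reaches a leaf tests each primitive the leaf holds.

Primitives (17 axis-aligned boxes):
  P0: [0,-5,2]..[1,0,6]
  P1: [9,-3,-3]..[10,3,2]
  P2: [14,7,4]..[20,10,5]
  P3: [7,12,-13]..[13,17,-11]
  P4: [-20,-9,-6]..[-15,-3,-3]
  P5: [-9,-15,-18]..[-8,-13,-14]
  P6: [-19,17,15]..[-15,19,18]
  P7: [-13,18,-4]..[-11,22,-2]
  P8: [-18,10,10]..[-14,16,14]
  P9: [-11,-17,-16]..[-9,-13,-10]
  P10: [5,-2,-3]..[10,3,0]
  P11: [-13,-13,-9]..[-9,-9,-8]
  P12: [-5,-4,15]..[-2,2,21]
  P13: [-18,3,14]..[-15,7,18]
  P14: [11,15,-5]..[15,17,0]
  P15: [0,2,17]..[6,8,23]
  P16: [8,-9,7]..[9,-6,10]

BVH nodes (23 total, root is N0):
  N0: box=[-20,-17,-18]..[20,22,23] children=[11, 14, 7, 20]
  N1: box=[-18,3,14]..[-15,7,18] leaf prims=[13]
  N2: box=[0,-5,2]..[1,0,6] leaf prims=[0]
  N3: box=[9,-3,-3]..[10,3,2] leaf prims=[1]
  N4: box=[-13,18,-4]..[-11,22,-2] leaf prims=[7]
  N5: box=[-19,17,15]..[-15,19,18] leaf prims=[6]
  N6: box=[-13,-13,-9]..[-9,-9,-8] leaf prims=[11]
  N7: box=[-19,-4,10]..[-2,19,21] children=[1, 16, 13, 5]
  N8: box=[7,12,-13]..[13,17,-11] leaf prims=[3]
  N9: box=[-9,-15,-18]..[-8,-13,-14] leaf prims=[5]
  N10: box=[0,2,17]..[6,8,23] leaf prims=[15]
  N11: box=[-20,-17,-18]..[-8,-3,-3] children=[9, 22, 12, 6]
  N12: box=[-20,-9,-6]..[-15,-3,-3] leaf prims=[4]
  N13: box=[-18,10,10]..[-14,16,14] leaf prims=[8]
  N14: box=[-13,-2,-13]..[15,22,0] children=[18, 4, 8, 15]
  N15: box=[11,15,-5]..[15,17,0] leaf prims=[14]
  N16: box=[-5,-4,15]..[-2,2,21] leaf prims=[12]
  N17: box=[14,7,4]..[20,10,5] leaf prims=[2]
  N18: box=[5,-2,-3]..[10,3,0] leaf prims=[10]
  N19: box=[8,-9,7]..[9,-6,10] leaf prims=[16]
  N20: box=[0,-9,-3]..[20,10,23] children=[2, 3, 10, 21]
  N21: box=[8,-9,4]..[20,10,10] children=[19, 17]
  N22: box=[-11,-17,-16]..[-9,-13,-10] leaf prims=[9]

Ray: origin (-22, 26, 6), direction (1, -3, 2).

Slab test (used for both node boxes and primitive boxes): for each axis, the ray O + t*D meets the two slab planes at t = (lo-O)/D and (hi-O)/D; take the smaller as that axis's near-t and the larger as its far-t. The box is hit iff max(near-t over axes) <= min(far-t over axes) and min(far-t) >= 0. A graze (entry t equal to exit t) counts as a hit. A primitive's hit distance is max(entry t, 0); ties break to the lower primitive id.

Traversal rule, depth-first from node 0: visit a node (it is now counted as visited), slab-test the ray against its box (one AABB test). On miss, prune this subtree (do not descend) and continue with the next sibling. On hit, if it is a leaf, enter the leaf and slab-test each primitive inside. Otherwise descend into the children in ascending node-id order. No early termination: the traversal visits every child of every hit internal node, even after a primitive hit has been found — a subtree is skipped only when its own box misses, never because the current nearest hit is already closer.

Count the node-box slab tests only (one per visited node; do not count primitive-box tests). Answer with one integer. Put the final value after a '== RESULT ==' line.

Traverse from the root:
N0 x:[2,42] y:[4/3,43/3] z:[-12,17/2] -> hit [2,17/2], descend [7, 11, 14, 20]
  N7 x:[3,20] y:[7/3,10] z:[2,15/2] -> hit [3,15/2], descend [1, 5, 13, 16]
    N1 x:[4,7] y:[19/3,23/3] z:[4,6] -> miss, prune
    N5 x:[3,7] y:[7/3,3] z:[9/2,6] -> miss, prune
    N13 x:[4,8] y:[10/3,16/3] z:[2,4] -> hit [4,4] leaf, test {P8@t=4}
    N16 x:[17,20] y:[8,10] z:[9/2,15/2] -> miss, prune
  N11 x:[2,14] y:[29/3,43/3] z:[-12,-9/2] -> miss, prune
  N14 x:[9,37] y:[4/3,28/3] z:[-19/2,-3] -> miss, prune
  N20 x:[22,42] y:[16/3,35/3] z:[-9/2,17/2] -> miss, prune

order=[0, 7, 1, 5, 13, 16, 11, 14, 20]  |boxes|=9  |leaves|=1  hit=P8

== RESULT ==
9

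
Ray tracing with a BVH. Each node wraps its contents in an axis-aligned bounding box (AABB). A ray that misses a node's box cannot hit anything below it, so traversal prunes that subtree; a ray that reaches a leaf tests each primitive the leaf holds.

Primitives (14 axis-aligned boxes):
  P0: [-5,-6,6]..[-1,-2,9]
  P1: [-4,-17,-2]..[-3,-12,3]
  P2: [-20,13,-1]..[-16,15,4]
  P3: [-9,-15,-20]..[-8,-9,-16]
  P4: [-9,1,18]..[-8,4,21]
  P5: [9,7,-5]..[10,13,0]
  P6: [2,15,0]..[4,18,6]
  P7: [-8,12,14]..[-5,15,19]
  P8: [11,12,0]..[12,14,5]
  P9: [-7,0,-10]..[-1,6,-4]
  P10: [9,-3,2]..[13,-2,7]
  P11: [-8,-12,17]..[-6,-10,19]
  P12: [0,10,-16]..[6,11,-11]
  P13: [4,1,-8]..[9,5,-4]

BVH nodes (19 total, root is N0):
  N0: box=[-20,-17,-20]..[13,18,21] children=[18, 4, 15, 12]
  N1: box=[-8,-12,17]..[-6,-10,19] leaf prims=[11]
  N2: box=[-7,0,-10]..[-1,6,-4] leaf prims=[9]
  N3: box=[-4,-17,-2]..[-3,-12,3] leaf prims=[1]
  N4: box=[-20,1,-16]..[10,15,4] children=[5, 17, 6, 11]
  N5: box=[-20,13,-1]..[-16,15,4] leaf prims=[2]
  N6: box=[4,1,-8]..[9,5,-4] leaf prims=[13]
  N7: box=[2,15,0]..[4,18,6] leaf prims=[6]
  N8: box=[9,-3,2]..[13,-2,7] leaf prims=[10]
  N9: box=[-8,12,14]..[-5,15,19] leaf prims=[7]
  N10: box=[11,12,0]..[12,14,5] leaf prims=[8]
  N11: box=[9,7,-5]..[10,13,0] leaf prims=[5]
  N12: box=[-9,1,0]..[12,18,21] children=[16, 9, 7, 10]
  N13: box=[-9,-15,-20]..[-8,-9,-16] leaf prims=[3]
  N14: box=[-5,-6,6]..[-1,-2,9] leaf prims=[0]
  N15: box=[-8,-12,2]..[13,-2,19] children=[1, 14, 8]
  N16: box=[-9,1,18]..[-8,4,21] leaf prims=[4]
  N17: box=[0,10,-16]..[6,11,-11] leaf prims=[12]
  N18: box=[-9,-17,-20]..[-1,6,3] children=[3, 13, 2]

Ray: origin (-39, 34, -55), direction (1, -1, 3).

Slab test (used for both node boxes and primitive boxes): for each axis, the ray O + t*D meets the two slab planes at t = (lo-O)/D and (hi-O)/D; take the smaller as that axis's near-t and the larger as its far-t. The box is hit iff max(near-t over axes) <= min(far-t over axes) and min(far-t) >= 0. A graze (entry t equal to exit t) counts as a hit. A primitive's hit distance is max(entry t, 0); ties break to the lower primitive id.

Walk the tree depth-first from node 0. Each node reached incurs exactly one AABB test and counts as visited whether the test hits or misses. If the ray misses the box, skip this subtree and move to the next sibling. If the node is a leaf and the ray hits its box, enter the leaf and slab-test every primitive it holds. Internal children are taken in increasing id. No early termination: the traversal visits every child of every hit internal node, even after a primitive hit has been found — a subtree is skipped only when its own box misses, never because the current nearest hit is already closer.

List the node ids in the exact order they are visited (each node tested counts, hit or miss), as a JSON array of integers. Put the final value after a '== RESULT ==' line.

Walk:
N0 x:[19,52] y:[16,51] z:[35/3,76/3] -> hit [19,76/3], descend [4, 12, 15, 18]
  N4 x:[19,49] y:[19,33] z:[13,59/3] -> hit [19,59/3], descend [5, 6, 11, 17]
    N5 x:[19,23] y:[19,21] z:[18,59/3] -> hit [19,59/3] leaf, test {P2@t=19}
    N6 x:[43,48] y:[29,33] z:[47/3,17] -> miss, prune
    N11 x:[48,49] y:[21,27] z:[50/3,55/3] -> miss, prune
    N17 x:[39,45] y:[23,24] z:[13,44/3] -> miss, prune
  N12 x:[30,51] y:[16,33] z:[55/3,76/3] -> miss, prune
  N15 x:[31,52] y:[36,46] z:[19,74/3] -> miss, prune
  N18 x:[30,38] y:[28,51] z:[35/3,58/3] -> miss, prune

9 AABB tests over nodes [0, 4, 5, 6, 11, 17, 12, 15, 18]; 1 leaf entered; closest P2.

== RESULT ==
[0, 4, 5, 6, 11, 17, 12, 15, 18]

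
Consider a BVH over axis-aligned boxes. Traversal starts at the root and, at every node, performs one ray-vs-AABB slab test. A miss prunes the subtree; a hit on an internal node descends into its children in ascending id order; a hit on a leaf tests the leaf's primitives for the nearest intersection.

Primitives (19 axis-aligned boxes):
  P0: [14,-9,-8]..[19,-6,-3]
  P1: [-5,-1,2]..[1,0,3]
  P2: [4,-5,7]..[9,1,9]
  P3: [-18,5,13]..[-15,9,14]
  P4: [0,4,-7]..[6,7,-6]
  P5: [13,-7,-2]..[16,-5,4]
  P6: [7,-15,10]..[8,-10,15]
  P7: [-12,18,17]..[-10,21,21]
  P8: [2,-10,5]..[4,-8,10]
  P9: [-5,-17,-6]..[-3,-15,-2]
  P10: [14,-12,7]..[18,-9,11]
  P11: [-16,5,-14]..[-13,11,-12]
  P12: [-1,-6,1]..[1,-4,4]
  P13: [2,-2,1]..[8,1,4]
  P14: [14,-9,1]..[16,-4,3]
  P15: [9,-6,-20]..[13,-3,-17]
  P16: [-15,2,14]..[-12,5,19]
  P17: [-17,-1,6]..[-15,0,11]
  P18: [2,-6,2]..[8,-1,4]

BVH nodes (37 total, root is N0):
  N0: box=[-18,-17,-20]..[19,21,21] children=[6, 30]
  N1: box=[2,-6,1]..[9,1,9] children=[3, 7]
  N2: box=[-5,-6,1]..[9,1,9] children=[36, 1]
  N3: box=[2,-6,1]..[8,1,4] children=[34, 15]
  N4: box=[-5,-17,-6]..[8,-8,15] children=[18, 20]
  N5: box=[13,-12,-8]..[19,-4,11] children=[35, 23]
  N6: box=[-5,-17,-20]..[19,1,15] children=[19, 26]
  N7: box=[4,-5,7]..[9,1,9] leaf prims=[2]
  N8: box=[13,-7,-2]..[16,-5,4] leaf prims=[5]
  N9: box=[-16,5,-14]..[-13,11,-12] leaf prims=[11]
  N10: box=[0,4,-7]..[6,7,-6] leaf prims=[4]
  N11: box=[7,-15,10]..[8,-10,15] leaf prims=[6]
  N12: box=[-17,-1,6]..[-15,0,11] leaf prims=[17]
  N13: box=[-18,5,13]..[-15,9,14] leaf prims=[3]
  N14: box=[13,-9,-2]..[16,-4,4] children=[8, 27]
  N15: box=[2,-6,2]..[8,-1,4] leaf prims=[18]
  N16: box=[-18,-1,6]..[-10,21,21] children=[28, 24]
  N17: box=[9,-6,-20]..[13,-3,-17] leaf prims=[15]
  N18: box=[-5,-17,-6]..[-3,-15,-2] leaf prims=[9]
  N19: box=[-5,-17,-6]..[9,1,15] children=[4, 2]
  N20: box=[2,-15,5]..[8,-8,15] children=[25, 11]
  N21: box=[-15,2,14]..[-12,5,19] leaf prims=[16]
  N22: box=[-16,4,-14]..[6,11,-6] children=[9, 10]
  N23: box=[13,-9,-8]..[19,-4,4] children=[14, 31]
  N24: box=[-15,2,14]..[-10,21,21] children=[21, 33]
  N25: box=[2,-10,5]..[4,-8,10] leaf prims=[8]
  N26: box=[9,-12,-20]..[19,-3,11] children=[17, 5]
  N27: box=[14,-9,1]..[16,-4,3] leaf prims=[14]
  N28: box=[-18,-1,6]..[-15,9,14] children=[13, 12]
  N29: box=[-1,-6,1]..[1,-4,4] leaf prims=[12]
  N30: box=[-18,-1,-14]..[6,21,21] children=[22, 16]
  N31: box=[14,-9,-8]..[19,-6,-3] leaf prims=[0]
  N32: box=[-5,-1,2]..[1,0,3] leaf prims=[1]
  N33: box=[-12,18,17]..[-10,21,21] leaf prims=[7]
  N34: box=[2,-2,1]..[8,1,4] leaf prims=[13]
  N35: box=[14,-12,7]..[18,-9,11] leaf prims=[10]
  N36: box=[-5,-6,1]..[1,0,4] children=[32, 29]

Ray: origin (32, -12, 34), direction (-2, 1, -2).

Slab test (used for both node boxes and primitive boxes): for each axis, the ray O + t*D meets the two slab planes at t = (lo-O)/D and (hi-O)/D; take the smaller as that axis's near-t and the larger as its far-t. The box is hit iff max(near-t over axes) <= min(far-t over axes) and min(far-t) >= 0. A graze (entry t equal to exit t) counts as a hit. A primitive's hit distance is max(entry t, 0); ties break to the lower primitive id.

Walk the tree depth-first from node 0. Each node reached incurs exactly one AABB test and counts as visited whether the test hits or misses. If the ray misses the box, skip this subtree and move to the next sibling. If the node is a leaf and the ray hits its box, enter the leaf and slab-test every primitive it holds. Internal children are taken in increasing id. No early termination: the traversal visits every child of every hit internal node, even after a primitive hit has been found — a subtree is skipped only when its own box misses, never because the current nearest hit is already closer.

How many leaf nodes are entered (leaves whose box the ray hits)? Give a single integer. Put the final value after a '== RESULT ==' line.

Traverse from the root:
N0 x:[13/2,25] y:[-5,33] z:[13/2,27] -> hit [13/2,25], descend [6, 30]
  N6 x:[13/2,37/2] y:[-5,13] z:[19/2,27] -> hit [19/2,13], descend [19, 26]
    N19 x:[23/2,37/2] y:[-5,13] z:[19/2,20] -> hit [23/2,13], descend [2, 4]
      N2 x:[23/2,37/2] y:[6,13] z:[25/2,33/2] -> hit [25/2,13], descend [1, 36]
        N1 x:[23/2,15] y:[6,13] z:[25/2,33/2] -> hit [25/2,13], descend [3, 7]
          N3 x:[12,15] y:[6,13] z:[15,33/2] -> miss, prune
          N7 x:[23/2,14] y:[7,13] z:[25/2,27/2] -> hit [25/2,13] leaf, test {P2@t=25/2}
        N36 x:[31/2,37/2] y:[6,12] z:[15,33/2] -> miss, prune
      N4 x:[12,37/2] y:[-5,4] z:[19/2,20] -> miss, prune
    N26 x:[13/2,23/2] y:[0,9] z:[23/2,27] -> miss, prune
  N30 x:[13,25] y:[11,33] z:[13/2,24] -> hit [13,24], descend [16, 22]
    N16 x:[21,25] y:[11,33] z:[13/2,14] -> miss, prune
    N22 x:[13,24] y:[16,23] z:[20,24] -> hit [20,23], descend [9, 10]
      N9 x:[45/2,24] y:[17,23] z:[23,24] -> hit [23,23] leaf, test {P11@t=23}
      N10 x:[13,16] y:[16,19] z:[20,41/2] -> miss, prune

15 AABB tests over nodes [0, 6, 19, 2, 1, 3, 7, 36, 4, 26, 30, 16, 22, 9, 10]; 2 leaves entered; closest P2.

== RESULT ==
2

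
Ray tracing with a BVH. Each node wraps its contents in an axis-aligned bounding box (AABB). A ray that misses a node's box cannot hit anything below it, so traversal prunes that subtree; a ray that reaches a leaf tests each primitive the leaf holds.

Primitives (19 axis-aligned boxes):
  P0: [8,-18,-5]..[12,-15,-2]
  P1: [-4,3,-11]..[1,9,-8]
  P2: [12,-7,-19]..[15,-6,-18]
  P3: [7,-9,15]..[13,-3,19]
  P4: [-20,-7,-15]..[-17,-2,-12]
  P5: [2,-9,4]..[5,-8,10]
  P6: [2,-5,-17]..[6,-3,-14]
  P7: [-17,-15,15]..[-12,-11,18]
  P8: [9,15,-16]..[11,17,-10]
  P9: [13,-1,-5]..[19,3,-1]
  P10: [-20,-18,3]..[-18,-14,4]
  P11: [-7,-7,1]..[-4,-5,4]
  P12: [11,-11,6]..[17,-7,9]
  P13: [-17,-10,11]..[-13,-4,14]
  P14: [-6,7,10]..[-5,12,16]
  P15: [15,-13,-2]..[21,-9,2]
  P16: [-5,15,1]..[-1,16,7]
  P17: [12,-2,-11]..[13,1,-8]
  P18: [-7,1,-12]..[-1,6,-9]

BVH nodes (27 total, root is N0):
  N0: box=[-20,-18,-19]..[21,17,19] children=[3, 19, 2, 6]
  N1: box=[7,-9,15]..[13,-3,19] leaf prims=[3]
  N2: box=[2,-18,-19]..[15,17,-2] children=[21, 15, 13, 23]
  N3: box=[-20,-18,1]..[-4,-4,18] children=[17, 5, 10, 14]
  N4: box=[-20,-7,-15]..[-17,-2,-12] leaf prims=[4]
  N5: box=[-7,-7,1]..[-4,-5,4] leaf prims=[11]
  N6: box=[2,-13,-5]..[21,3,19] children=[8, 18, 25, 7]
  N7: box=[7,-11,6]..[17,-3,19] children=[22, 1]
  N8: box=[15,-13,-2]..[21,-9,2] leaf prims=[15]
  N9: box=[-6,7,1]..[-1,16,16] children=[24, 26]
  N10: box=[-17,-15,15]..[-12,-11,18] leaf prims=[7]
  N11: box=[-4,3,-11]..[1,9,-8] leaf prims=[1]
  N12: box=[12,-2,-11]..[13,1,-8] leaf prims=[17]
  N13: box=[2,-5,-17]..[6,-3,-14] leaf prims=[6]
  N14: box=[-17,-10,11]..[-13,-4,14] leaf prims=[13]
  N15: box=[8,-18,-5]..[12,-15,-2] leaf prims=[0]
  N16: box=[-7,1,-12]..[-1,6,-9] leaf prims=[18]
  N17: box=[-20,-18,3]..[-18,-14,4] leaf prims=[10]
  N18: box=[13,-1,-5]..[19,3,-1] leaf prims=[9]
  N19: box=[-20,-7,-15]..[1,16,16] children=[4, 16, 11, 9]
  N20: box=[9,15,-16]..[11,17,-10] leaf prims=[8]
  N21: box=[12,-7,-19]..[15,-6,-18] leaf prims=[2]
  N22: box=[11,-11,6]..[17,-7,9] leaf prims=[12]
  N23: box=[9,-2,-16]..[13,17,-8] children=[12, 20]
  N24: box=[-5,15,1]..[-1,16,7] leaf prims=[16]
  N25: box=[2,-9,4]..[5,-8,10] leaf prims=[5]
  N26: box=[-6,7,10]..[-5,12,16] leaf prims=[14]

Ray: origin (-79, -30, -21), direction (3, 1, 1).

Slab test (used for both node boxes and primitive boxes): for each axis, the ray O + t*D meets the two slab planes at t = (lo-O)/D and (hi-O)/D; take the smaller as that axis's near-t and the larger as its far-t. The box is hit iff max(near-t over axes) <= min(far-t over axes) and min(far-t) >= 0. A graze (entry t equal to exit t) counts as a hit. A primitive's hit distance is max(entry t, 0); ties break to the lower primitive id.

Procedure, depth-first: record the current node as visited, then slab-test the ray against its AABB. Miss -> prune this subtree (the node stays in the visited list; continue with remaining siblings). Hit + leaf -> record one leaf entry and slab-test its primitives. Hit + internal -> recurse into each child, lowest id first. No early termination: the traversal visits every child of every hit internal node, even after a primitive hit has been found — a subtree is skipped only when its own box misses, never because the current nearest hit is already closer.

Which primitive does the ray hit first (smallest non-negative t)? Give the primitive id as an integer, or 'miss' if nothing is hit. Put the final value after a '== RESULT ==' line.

Trace the traversal:
N0 x:[59/3,100/3] y:[12,47] z:[2,40] -> hit [59/3,100/3], descend [2, 3, 6, 19]
  N2 x:[27,94/3] y:[12,47] z:[2,19] -> miss, prune
  N3 x:[59/3,25] y:[12,26] z:[22,39] -> hit [22,25], descend [5, 10, 14, 17]
    N5 x:[24,25] y:[23,25] z:[22,25] -> hit [24,25] leaf, test {P11@t=24}
    N10 x:[62/3,67/3] y:[15,19] z:[36,39] -> miss, prune
    N14 x:[62/3,22] y:[20,26] z:[32,35] -> miss, prune
    N17 x:[59/3,61/3] y:[12,16] z:[24,25] -> miss, prune
  N6 x:[27,100/3] y:[17,33] z:[16,40] -> hit [27,33], descend [7, 8, 18, 25]
    N7 x:[86/3,32] y:[19,27] z:[27,40] -> miss, prune
    N8 x:[94/3,100/3] y:[17,21] z:[19,23] -> miss, prune
    N18 x:[92/3,98/3] y:[29,33] z:[16,20] -> miss, prune
    N25 x:[27,28] y:[21,22] z:[25,31] -> miss, prune
  N19 x:[59/3,80/3] y:[23,46] z:[6,37] -> hit [23,80/3], descend [4, 9, 11, 16]
    N4 x:[59/3,62/3] y:[23,28] z:[6,9] -> miss, prune
    N9 x:[73/3,26] y:[37,46] z:[22,37] -> miss, prune
    N11 x:[25,80/3] y:[33,39] z:[10,13] -> miss, prune
    N16 x:[24,26] y:[31,36] z:[9,12] -> miss, prune

Summary -> nodes [0, 2, 3, 5, 10, 14, 17, 6, 7, 8, 18, 25, 19, 4, 9, 11, 16]; box-tests=17; leaf-entries=1; first=P11

== RESULT ==
11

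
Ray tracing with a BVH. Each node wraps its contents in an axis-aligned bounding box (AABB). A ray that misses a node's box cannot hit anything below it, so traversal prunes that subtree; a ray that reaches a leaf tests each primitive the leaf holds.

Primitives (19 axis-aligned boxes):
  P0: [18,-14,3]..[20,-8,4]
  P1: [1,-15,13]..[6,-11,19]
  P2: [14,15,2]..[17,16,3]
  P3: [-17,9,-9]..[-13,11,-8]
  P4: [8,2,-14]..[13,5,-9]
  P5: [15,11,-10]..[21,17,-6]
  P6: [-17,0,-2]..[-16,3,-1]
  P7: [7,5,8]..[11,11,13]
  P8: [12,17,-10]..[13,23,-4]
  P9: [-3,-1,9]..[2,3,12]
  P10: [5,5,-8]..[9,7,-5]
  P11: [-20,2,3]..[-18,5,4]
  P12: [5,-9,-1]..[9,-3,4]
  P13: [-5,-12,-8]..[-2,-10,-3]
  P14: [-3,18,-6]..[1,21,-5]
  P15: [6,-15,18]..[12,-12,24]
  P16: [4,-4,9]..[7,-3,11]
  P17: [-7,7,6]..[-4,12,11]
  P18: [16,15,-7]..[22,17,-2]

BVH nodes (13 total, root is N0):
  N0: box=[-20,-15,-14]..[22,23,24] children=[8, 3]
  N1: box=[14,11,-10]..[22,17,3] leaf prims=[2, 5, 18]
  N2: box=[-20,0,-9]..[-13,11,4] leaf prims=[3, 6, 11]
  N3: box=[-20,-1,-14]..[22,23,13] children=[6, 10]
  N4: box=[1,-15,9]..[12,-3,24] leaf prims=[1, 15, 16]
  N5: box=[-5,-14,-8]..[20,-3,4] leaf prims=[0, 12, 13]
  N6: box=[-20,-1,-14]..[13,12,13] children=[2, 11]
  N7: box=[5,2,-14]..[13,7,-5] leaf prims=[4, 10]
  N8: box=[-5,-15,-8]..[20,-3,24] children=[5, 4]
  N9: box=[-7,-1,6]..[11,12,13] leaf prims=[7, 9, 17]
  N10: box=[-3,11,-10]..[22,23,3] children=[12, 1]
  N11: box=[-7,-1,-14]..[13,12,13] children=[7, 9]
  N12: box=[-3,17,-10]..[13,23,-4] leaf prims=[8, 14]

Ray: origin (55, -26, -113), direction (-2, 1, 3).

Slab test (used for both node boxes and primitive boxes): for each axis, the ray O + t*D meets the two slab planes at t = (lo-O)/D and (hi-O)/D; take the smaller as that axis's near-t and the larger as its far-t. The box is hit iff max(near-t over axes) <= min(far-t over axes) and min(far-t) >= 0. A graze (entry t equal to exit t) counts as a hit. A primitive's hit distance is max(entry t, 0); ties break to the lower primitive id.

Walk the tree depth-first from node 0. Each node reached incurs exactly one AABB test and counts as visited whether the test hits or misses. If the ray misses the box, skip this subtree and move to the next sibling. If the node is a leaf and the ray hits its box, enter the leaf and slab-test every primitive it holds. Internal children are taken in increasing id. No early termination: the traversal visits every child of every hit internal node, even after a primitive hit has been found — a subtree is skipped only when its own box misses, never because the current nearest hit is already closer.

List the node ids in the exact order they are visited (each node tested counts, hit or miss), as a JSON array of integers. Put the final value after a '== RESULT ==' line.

Traverse from the root:
N0 x:[33/2,75/2] y:[11,49] z:[33,137/3] -> hit [33,75/2], descend [3, 8]
  N3 x:[33/2,75/2] y:[25,49] z:[33,42] -> hit [33,75/2], descend [6, 10]
    N6 x:[21,75/2] y:[25,38] z:[33,42] -> hit [33,75/2], descend [2, 11]
      N2 x:[34,75/2] y:[26,37] z:[104/3,39] -> hit [104/3,37] leaf, test {P3@t=35, P6(miss), P11(miss)}
      N11 x:[21,31] y:[25,38] z:[33,42] -> miss, prune
    N10 x:[33/2,29] y:[37,49] z:[103/3,116/3] -> miss, prune
  N8 x:[35/2,30] y:[11,23] z:[35,137/3] -> miss, prune

order=[0, 3, 6, 2, 11, 10, 8]  |boxes|=7  |leaves|=1  hit=P3

== RESULT ==
[0, 3, 6, 2, 11, 10, 8]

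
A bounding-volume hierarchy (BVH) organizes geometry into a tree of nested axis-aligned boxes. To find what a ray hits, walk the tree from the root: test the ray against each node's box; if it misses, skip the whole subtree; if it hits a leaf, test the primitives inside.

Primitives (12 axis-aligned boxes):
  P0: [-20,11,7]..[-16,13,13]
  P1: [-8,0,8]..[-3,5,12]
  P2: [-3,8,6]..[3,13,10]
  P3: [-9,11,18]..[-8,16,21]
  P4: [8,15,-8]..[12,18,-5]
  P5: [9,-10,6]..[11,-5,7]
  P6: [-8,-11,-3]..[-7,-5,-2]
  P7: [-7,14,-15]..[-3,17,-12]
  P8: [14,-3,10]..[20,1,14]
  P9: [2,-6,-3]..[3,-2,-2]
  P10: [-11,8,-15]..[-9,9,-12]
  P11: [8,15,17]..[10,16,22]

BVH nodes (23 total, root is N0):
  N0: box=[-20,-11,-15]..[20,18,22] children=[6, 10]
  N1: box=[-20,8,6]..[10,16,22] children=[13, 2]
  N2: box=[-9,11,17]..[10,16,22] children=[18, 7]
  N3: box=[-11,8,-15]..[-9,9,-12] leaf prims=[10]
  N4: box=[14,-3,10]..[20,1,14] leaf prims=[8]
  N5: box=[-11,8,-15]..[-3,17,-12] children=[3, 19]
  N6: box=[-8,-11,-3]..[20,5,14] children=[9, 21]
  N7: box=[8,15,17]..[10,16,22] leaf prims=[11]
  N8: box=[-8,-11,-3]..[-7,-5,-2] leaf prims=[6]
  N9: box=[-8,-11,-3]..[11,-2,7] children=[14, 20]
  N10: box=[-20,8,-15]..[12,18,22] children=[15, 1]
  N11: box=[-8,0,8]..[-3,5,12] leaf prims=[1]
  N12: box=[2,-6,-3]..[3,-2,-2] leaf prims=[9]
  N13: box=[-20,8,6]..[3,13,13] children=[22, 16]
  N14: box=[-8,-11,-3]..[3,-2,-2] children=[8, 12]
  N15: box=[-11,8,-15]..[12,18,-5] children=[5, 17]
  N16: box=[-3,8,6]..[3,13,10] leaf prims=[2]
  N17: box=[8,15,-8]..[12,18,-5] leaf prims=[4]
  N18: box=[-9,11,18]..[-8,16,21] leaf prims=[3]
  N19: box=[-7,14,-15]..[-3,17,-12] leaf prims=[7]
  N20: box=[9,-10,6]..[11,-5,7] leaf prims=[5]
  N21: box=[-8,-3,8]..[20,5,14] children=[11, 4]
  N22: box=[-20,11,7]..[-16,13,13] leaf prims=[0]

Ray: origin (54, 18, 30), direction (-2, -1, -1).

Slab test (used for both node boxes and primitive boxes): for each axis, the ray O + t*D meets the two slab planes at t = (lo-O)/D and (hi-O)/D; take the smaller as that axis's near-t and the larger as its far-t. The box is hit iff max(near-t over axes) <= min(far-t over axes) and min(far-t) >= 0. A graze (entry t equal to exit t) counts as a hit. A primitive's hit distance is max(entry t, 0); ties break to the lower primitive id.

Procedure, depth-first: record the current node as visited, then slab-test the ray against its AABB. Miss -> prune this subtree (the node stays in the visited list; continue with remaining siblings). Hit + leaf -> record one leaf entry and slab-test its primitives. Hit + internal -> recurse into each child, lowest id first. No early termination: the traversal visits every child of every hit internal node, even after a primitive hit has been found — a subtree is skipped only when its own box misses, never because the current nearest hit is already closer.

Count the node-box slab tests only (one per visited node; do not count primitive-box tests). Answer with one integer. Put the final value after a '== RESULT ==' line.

Trace the traversal:
N0 x:[17,37] y:[0,29] z:[8,45] -> hit [17,29], descend [6, 10]
  N6 x:[17,31] y:[13,29] z:[16,33] -> hit [17,29], descend [9, 21]
    N9 x:[43/2,31] y:[20,29] z:[23,33] -> hit [23,29], descend [14, 20]
      N14 x:[51/2,31] y:[20,29] z:[32,33] -> miss, prune
      N20 x:[43/2,45/2] y:[23,28] z:[23,24] -> miss, prune
    N21 x:[17,31] y:[13,21] z:[16,22] -> hit [17,21], descend [4, 11]
      N4 x:[17,20] y:[17,21] z:[16,20] -> hit [17,20] leaf, test {P8@t=17}
      N11 x:[57/2,31] y:[13,18] z:[18,22] -> miss, prune
  N10 x:[21,37] y:[0,10] z:[8,45] -> miss, prune

Visited [0, 6, 9, 14, 20, 21, 4, 11, 10]. Tests: 9 box, 1 leaf. Nearest: P8.

== RESULT ==
9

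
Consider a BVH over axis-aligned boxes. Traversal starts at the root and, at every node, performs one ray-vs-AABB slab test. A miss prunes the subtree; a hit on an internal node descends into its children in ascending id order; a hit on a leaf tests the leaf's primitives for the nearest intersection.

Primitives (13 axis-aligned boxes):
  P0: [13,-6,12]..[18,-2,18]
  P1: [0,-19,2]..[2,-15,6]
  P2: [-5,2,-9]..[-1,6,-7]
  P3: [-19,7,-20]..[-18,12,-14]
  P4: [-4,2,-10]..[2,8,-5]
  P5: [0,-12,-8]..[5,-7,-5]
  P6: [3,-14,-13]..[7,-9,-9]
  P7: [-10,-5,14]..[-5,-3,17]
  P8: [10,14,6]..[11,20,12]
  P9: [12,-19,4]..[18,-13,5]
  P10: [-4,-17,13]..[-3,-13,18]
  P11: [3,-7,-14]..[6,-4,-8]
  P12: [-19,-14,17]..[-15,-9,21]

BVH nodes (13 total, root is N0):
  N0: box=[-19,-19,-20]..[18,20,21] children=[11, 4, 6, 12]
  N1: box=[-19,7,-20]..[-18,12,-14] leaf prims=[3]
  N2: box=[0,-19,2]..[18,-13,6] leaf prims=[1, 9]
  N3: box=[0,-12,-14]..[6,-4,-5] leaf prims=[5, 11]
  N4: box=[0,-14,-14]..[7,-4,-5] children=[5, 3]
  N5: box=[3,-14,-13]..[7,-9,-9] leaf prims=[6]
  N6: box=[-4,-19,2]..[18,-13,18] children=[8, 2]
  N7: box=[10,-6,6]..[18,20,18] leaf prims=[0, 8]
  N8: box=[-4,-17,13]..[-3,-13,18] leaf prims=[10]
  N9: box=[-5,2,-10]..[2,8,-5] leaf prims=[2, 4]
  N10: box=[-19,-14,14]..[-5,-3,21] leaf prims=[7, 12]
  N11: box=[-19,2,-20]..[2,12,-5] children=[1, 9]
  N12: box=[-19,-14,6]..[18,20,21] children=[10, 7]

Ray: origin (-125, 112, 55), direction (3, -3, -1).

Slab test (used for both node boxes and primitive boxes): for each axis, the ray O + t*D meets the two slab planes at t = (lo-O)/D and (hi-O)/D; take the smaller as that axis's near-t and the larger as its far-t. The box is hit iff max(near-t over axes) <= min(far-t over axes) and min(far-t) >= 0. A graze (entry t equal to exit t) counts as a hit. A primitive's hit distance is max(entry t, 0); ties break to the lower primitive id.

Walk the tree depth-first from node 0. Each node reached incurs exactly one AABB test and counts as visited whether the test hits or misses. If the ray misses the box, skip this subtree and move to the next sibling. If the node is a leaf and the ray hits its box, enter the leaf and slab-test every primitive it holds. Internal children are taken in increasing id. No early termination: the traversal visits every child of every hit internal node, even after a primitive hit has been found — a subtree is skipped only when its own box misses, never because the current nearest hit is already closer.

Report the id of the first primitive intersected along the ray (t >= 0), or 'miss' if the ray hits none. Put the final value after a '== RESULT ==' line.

Trace the traversal:
N0 x:[106/3,143/3] y:[92/3,131/3] z:[34,75] -> hit [106/3,131/3], descend [4, 6, 11, 12]
  N4 x:[125/3,44] y:[116/3,42] z:[60,69] -> miss, prune
  N6 x:[121/3,143/3] y:[125/3,131/3] z:[37,53] -> hit [125/3,131/3], descend [2, 8]
    N2 x:[125/3,143/3] y:[125/3,131/3] z:[49,53] -> miss, prune
    N8 x:[121/3,122/3] y:[125/3,43] z:[37,42] -> miss, prune
  N11 x:[106/3,127/3] y:[100/3,110/3] z:[60,75] -> miss, prune
  N12 x:[106/3,143/3] y:[92/3,42] z:[34,49] -> hit [106/3,42], descend [7, 10]
    N7 x:[45,143/3] y:[92/3,118/3] z:[37,49] -> miss, prune
    N10 x:[106/3,40] y:[115/3,42] z:[34,41] -> hit [115/3,40] leaf, test {P7@t=115/3, P12(miss)}

9 AABB tests over nodes [0, 4, 6, 2, 8, 11, 12, 7, 10]; 1 leaf entered; closest P7.

== RESULT ==
7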